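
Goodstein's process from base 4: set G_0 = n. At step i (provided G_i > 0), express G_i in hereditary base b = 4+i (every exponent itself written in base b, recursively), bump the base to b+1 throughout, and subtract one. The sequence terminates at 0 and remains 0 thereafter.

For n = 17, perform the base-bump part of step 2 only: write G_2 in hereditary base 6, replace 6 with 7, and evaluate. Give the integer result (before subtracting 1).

[0] 17 ≡ 4^2 + 1 (base 4). Lift 5: 26. −1: 25.
[1] 25 ≡ 5^2 (base 5). Lift 6: 36. −1: 35.
[2] 35 ≡ 5·6 + 5 (base 6). Lift 7: 40. −1: 39.

40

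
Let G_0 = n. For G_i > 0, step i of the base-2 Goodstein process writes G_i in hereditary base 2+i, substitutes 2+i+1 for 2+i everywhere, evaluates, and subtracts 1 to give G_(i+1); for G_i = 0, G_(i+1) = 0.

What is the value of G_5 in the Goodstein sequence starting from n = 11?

5764801

base 2: 11 = 2^(2 + 1) + 2 + 1; at 3: 3^(3 + 1) + 3 + 1 = 85; next = 84
base 3: 84 = 3^(3 + 1) + 3; at 4: 4^(4 + 1) + 4 = 1028; next = 1027
base 4: 1027 = 4^(4 + 1) + 3; at 5: 5^(5 + 1) + 3 = 15628; next = 15627
base 5: 15627 = 5^(5 + 1) + 2; at 6: 6^(6 + 1) + 2 = 279938; next = 279937
base 6: 279937 = 6^(6 + 1) + 1; at 7: 7^(7 + 1) + 1 = 5764802; next = 5764801
base 7: 5764801 = 7^(7 + 1); at 8: 8^(8 + 1) = 134217728; next = 134217727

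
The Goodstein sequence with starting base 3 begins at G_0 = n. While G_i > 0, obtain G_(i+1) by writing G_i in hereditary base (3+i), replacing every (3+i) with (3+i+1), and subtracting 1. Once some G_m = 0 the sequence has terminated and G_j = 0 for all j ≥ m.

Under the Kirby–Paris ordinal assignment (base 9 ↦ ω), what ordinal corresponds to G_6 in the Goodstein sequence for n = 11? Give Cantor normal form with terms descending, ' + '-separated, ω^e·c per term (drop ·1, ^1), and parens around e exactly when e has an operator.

(0) 11|_3 = 3^2 + 2 ↦ 4^2 + 2|_4 = 18 ⇒ 17
(1) 17|_4 = 4^2 + 1 ↦ 5^2 + 1|_5 = 26 ⇒ 25
(2) 25|_5 = 5^2 ↦ 6^2|_6 = 36 ⇒ 35
(3) 35|_6 = 5·6 + 5 ↦ 5·7 + 5|_7 = 40 ⇒ 39
(4) 39|_7 = 5·7 + 4 ↦ 5·8 + 4|_8 = 44 ⇒ 43
(5) 43|_8 = 5·8 + 3 ↦ 5·9 + 3|_9 = 48 ⇒ 47

ω·5 + 2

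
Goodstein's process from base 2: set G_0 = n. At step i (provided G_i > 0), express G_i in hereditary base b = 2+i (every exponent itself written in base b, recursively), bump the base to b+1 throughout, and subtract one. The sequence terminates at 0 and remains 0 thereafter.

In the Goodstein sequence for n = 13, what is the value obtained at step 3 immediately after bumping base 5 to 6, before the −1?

280712

G_0=13  [base 2] 2^(2 + 1) + 2^2 + 1  →[2↦3]→  3^(3 + 1) + 3^3 + 1 = 109  −1 ⇒ G_1=108
G_1=108  [base 3] 3^(3 + 1) + 3^3  →[3↦4]→  4^(4 + 1) + 4^4 = 1280  −1 ⇒ G_2=1279
G_2=1279  [base 4] 4^(4 + 1) + 3·4^3 + 3·4^2 + 3·4 + 3  →[4↦5]→  5^(5 + 1) + 3·5^3 + 3·5^2 + 3·5 + 3 = 16093  −1 ⇒ G_3=16092
G_3=16092  [base 5] 5^(5 + 1) + 3·5^3 + 3·5^2 + 3·5 + 2  →[5↦6]→  6^(6 + 1) + 3·6^3 + 3·6^2 + 3·6 + 2 = 280712  −1 ⇒ G_4=280711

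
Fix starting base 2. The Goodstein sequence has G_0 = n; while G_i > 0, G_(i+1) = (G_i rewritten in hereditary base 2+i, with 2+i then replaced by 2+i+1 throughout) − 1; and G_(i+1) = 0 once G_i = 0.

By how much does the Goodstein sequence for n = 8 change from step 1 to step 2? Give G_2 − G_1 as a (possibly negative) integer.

(0) 8|_2 = 2^(2 + 1) ↦ 3^(3 + 1)|_3 = 81 ⇒ 80
(1) 80|_3 = 2·3^3 + 2·3^2 + 2·3 + 2 ↦ 2·4^4 + 2·4^2 + 2·4 + 2|_4 = 554 ⇒ 553

473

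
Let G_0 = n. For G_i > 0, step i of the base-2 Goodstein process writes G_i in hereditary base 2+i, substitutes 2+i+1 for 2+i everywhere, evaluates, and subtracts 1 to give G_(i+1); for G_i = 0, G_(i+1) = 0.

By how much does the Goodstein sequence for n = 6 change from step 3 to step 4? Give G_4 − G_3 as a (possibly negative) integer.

43530

[0] 6 ≡ 2^2 + 2 (base 2). Lift 3: 30. −1: 29.
[1] 29 ≡ 3^3 + 2 (base 3). Lift 4: 258. −1: 257.
[2] 257 ≡ 4^4 + 1 (base 4). Lift 5: 3126. −1: 3125.
[3] 3125 ≡ 5^5 (base 5). Lift 6: 46656. −1: 46655.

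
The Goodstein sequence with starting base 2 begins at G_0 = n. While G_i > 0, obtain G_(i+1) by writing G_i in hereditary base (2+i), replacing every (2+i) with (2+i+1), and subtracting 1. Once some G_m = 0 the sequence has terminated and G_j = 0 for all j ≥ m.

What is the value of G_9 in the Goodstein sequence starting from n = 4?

4 —HB2→ 2^2 —bump→ 3^3 = 27 —(−1)→ 26
26 —HB3→ 2·3^2 + 2·3 + 2 —bump→ 2·4^2 + 2·4 + 2 = 42 —(−1)→ 41
41 —HB4→ 2·4^2 + 2·4 + 1 —bump→ 2·5^2 + 2·5 + 1 = 61 —(−1)→ 60
60 —HB5→ 2·5^2 + 2·5 —bump→ 2·6^2 + 2·6 = 84 —(−1)→ 83
83 —HB6→ 2·6^2 + 6 + 5 —bump→ 2·7^2 + 7 + 5 = 110 —(−1)→ 109
109 —HB7→ 2·7^2 + 7 + 4 —bump→ 2·8^2 + 8 + 4 = 140 —(−1)→ 139
139 —HB8→ 2·8^2 + 8 + 3 —bump→ 2·9^2 + 9 + 3 = 174 —(−1)→ 173
173 —HB9→ 2·9^2 + 9 + 2 —bump→ 2·10^2 + 10 + 2 = 212 —(−1)→ 211
211 —HB10→ 2·10^2 + 10 + 1 —bump→ 2·11^2 + 11 + 1 = 254 —(−1)→ 253

253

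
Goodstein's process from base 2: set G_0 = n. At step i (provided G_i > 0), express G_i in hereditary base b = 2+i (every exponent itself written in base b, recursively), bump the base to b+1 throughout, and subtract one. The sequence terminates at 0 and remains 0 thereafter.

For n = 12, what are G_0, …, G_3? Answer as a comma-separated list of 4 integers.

12, 107, 1065, 15685

G_0 = 12. HB_2(12) = 2^(2 + 1) + 2^2. Bump = 108. G_1 = 107.
G_1 = 107. HB_3(107) = 3^(3 + 1) + 2·3^2 + 2·3 + 2. Bump = 1066. G_2 = 1065.
G_2 = 1065. HB_4(1065) = 4^(4 + 1) + 2·4^2 + 2·4 + 1. Bump = 15686. G_3 = 15685.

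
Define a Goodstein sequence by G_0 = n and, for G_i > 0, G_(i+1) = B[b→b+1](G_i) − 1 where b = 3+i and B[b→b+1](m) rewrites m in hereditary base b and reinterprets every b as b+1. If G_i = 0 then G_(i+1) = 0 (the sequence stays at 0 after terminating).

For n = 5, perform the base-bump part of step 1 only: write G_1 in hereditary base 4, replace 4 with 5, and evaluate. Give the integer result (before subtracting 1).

6

step 0: 5 = 3 + 2; sub 4 for 3: 4 + 2; = 6; G_1 = 6−1 = 5
step 1: 5 = 4 + 1; sub 5 for 4: 5 + 1; = 6; G_2 = 6−1 = 5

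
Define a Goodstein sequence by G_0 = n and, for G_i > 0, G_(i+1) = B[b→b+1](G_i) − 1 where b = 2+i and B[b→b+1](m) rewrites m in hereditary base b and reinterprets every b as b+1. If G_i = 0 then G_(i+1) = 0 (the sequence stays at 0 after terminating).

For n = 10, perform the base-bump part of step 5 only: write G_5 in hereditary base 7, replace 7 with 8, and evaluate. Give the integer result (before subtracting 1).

84073324

(0) 10|_2 = 2^(2 + 1) + 2 ↦ 3^(3 + 1) + 3|_3 = 84 ⇒ 83
(1) 83|_3 = 3^(3 + 1) + 2 ↦ 4^(4 + 1) + 2|_4 = 1026 ⇒ 1025
(2) 1025|_4 = 4^(4 + 1) + 1 ↦ 5^(5 + 1) + 1|_5 = 15626 ⇒ 15625
(3) 15625|_5 = 5^(5 + 1) ↦ 6^(6 + 1)|_6 = 279936 ⇒ 279935
(4) 279935|_6 = 5·6^6 + 5·6^5 + 5·6^4 + 5·6^3 + 5·6^2 + 5·6 + 5 ↦ 5·7^7 + 5·7^5 + 5·7^4 + 5·7^3 + 5·7^2 + 5·7 + 5|_7 = 4215755 ⇒ 4215754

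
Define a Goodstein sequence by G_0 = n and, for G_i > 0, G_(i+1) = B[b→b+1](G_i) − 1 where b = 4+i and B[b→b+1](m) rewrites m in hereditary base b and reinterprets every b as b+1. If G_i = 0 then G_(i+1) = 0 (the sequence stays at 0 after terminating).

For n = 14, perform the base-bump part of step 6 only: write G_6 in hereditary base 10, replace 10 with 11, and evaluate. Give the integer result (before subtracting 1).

25

i=0: 14 = 3·4 + 2 (b=4); 4→5: 3·5 + 2 = 17; 17−1 = 16
i=1: 16 = 3·5 + 1 (b=5); 5→6: 3·6 + 1 = 19; 19−1 = 18
i=2: 18 = 3·6 (b=6); 6→7: 3·7 = 21; 21−1 = 20
i=3: 20 = 2·7 + 6 (b=7); 7→8: 2·8 + 6 = 22; 22−1 = 21
i=4: 21 = 2·8 + 5 (b=8); 8→9: 2·9 + 5 = 23; 23−1 = 22
i=5: 22 = 2·9 + 4 (b=9); 9→10: 2·10 + 4 = 24; 24−1 = 23
i=6: 23 = 2·10 + 3 (b=10); 10→11: 2·11 + 3 = 25; 25−1 = 24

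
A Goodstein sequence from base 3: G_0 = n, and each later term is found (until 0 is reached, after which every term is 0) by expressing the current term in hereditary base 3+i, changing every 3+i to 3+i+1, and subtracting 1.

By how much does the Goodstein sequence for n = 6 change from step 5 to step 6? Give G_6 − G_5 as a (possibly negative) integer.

[0] 6 ≡ 2·3 (base 3). Lift 4: 8. −1: 7.
[1] 7 ≡ 4 + 3 (base 4). Lift 5: 8. −1: 7.
[2] 7 ≡ 5 + 2 (base 5). Lift 6: 8. −1: 7.
[3] 7 ≡ 6 + 1 (base 6). Lift 7: 8. −1: 7.
[4] 7 ≡ 7 (base 7). Lift 8: 8. −1: 7.
[5] 7 ≡ 7 (base 8). Lift 9: 7. −1: 6.

-1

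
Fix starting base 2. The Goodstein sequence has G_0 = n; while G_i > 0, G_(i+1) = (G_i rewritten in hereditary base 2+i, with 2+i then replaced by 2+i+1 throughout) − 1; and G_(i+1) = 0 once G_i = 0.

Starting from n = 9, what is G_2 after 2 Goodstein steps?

base 2: 9 = 2^(2 + 1) + 1; at 3: 3^(3 + 1) + 1 = 82; next = 81
base 3: 81 = 3^(3 + 1); at 4: 4^(4 + 1) = 1024; next = 1023
base 4: 1023 = 3·4^4 + 3·4^3 + 3·4^2 + 3·4 + 3; at 5: 3·5^5 + 3·5^3 + 3·5^2 + 3·5 + 3 = 9843; next = 9842

1023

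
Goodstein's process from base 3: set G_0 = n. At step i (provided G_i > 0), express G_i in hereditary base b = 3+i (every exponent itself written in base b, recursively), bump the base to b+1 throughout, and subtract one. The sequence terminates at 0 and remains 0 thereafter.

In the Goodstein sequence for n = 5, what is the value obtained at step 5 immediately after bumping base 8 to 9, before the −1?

[0] 5 ≡ 3 + 2 (base 3). Lift 4: 6. −1: 5.
[1] 5 ≡ 4 + 1 (base 4). Lift 5: 6. −1: 5.
[2] 5 ≡ 5 (base 5). Lift 6: 6. −1: 5.
[3] 5 ≡ 5 (base 6). Lift 7: 5. −1: 4.
[4] 4 ≡ 4 (base 7). Lift 8: 4. −1: 3.
[5] 3 ≡ 3 (base 8). Lift 9: 3. −1: 2.

3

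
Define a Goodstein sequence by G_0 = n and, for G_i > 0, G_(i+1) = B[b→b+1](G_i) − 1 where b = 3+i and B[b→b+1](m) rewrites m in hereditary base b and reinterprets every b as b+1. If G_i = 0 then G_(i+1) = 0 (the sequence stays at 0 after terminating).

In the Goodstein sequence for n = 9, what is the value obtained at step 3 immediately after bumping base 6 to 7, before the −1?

i=0: 9 = 3^2 (b=3); 3→4: 4^2 = 16; 16−1 = 15
i=1: 15 = 3·4 + 3 (b=4); 4→5: 3·5 + 3 = 18; 18−1 = 17
i=2: 17 = 3·5 + 2 (b=5); 5→6: 3·6 + 2 = 20; 20−1 = 19
i=3: 19 = 3·6 + 1 (b=6); 6→7: 3·7 + 1 = 22; 22−1 = 21

22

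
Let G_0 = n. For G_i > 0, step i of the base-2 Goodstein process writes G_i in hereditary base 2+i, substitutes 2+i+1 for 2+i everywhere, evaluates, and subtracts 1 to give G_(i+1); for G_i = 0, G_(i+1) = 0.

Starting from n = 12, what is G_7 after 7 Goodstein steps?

step 0: 12 = 2^(2 + 1) + 2^2; sub 3 for 2: 3^(3 + 1) + 3^3; = 108; G_1 = 108−1 = 107
step 1: 107 = 3^(3 + 1) + 2·3^2 + 2·3 + 2; sub 4 for 3: 4^(4 + 1) + 2·4^2 + 2·4 + 2; = 1066; G_2 = 1066−1 = 1065
step 2: 1065 = 4^(4 + 1) + 2·4^2 + 2·4 + 1; sub 5 for 4: 5^(5 + 1) + 2·5^2 + 2·5 + 1; = 15686; G_3 = 15686−1 = 15685
step 3: 15685 = 5^(5 + 1) + 2·5^2 + 2·5; sub 6 for 5: 6^(6 + 1) + 2·6^2 + 2·6; = 280020; G_4 = 280020−1 = 280019
step 4: 280019 = 6^(6 + 1) + 2·6^2 + 6 + 5; sub 7 for 6: 7^(7 + 1) + 2·7^2 + 7 + 5; = 5764911; G_5 = 5764911−1 = 5764910
step 5: 5764910 = 7^(7 + 1) + 2·7^2 + 7 + 4; sub 8 for 7: 8^(8 + 1) + 2·8^2 + 8 + 4; = 134217868; G_6 = 134217868−1 = 134217867
step 6: 134217867 = 8^(8 + 1) + 2·8^2 + 8 + 3; sub 9 for 8: 9^(9 + 1) + 2·9^2 + 9 + 3; = 3486784575; G_7 = 3486784575−1 = 3486784574
step 7: 3486784574 = 9^(9 + 1) + 2·9^2 + 9 + 2; sub 10 for 9: 10^(10 + 1) + 2·10^2 + 10 + 2; = 100000000212; G_8 = 100000000212−1 = 100000000211

3486784574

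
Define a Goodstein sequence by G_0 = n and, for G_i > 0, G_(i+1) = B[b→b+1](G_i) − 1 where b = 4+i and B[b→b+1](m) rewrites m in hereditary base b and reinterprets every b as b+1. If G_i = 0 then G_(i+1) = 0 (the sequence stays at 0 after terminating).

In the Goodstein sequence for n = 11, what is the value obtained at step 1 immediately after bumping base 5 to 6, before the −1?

14

i=0: 11 = 2·4 + 3 (b=4); 4→5: 2·5 + 3 = 13; 13−1 = 12
i=1: 12 = 2·5 + 2 (b=5); 5→6: 2·6 + 2 = 14; 14−1 = 13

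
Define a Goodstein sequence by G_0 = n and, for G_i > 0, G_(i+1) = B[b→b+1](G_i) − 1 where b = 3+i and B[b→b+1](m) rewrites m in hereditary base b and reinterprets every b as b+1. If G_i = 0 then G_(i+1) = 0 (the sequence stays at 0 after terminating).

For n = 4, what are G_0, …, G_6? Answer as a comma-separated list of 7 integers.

step 0: 4 = 3 + 1; sub 4 for 3: 4 + 1; = 5; G_1 = 5−1 = 4
step 1: 4 = 4; sub 5 for 4: 5; = 5; G_2 = 5−1 = 4
step 2: 4 = 4; sub 6 for 5: 4; = 4; G_3 = 4−1 = 3
step 3: 3 = 3; sub 7 for 6: 3; = 3; G_4 = 3−1 = 2
step 4: 2 = 2; sub 8 for 7: 2; = 2; G_5 = 2−1 = 1
step 5: 1 = 1; sub 9 for 8: 1; = 1; G_6 = 1−1 = 0

4, 4, 4, 3, 2, 1, 0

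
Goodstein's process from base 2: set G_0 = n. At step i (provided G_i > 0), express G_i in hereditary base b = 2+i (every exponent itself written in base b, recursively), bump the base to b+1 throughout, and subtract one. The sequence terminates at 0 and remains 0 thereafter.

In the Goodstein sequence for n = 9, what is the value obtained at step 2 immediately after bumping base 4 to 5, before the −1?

9843

i=0: 9 = 2^(2 + 1) + 1 (b=2); 2→3: 3^(3 + 1) + 1 = 82; 82−1 = 81
i=1: 81 = 3^(3 + 1) (b=3); 3→4: 4^(4 + 1) = 1024; 1024−1 = 1023
i=2: 1023 = 3·4^4 + 3·4^3 + 3·4^2 + 3·4 + 3 (b=4); 4→5: 3·5^5 + 3·5^3 + 3·5^2 + 3·5 + 3 = 9843; 9843−1 = 9842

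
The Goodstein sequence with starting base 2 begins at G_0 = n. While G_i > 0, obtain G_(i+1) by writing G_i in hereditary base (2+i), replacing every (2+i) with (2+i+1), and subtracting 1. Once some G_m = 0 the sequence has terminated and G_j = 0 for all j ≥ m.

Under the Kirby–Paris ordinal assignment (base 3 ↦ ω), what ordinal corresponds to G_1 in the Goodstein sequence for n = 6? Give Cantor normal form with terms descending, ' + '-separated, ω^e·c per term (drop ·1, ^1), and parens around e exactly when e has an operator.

ω^ω + 2

G_0 = 6. HB_2(6) = 2^2 + 2. Bump = 30. G_1 = 29.
G_1 = 29. HB_3(29) = 3^3 + 2. Bump = 258. G_2 = 257.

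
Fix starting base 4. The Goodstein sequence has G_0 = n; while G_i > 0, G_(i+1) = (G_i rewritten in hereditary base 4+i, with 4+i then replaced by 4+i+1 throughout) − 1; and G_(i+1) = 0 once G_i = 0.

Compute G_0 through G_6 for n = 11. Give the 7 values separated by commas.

11, 12, 13, 14, 15, 15, 15

G_0=11  [base 4] 2·4 + 3  →[4↦5]→  2·5 + 3 = 13  −1 ⇒ G_1=12
G_1=12  [base 5] 2·5 + 2  →[5↦6]→  2·6 + 2 = 14  −1 ⇒ G_2=13
G_2=13  [base 6] 2·6 + 1  →[6↦7]→  2·7 + 1 = 15  −1 ⇒ G_3=14
G_3=14  [base 7] 2·7  →[7↦8]→  2·8 = 16  −1 ⇒ G_4=15
G_4=15  [base 8] 8 + 7  →[8↦9]→  9 + 7 = 16  −1 ⇒ G_5=15
G_5=15  [base 9] 9 + 6  →[9↦10]→  10 + 6 = 16  −1 ⇒ G_6=15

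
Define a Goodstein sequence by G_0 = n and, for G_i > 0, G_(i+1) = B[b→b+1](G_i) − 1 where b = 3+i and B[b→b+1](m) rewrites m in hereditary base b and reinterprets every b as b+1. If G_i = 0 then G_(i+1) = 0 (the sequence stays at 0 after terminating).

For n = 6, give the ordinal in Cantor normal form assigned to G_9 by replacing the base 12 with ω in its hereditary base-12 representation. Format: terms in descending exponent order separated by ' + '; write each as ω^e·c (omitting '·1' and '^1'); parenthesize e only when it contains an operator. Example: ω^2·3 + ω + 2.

3

i=0: 6 = 2·3 (b=3); 3→4: 2·4 = 8; 8−1 = 7
i=1: 7 = 4 + 3 (b=4); 4→5: 5 + 3 = 8; 8−1 = 7
i=2: 7 = 5 + 2 (b=5); 5→6: 6 + 2 = 8; 8−1 = 7
i=3: 7 = 6 + 1 (b=6); 6→7: 7 + 1 = 8; 8−1 = 7
i=4: 7 = 7 (b=7); 7→8: 8 = 8; 8−1 = 7
i=5: 7 = 7 (b=8); 8→9: 7 = 7; 7−1 = 6
i=6: 6 = 6 (b=9); 9→10: 6 = 6; 6−1 = 5
i=7: 5 = 5 (b=10); 10→11: 5 = 5; 5−1 = 4
i=8: 4 = 4 (b=11); 11→12: 4 = 4; 4−1 = 3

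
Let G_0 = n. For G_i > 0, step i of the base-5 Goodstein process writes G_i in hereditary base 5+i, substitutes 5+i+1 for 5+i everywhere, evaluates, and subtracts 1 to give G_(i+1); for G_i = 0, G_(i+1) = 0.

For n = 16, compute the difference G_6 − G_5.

base 5: 16 = 3·5 + 1; at 6: 3·6 + 1 = 19; next = 18
base 6: 18 = 3·6; at 7: 3·7 = 21; next = 20
base 7: 20 = 2·7 + 6; at 8: 2·8 + 6 = 22; next = 21
base 8: 21 = 2·8 + 5; at 9: 2·9 + 5 = 23; next = 22
base 9: 22 = 2·9 + 4; at 10: 2·10 + 4 = 24; next = 23
base 10: 23 = 2·10 + 3; at 11: 2·11 + 3 = 25; next = 24

1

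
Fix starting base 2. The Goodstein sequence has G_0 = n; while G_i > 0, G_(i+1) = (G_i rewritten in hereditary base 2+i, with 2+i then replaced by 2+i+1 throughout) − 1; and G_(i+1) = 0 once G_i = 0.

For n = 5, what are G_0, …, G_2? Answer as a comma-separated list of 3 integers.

5, 27, 255

step 0: 5 = 2^2 + 1; sub 3 for 2: 3^3 + 1; = 28; G_1 = 28−1 = 27
step 1: 27 = 3^3; sub 4 for 3: 4^4; = 256; G_2 = 256−1 = 255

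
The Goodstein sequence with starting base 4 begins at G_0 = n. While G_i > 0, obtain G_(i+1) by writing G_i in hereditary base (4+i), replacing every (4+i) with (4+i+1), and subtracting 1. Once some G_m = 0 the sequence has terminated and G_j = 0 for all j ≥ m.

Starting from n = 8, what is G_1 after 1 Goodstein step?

9

G_0=8  [base 4] 2·4  →[4↦5]→  2·5 = 10  −1 ⇒ G_1=9
G_1=9  [base 5] 5 + 4  →[5↦6]→  6 + 4 = 10  −1 ⇒ G_2=9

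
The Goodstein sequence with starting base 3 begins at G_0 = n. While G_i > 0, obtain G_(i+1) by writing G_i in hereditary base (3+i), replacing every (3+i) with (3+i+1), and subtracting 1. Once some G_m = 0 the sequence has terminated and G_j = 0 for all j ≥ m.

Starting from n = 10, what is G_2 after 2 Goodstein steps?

i=0: 10 = 3^2 + 1 (b=3); 3→4: 4^2 + 1 = 17; 17−1 = 16
i=1: 16 = 4^2 (b=4); 4→5: 5^2 = 25; 25−1 = 24
i=2: 24 = 4·5 + 4 (b=5); 5→6: 4·6 + 4 = 28; 28−1 = 27

24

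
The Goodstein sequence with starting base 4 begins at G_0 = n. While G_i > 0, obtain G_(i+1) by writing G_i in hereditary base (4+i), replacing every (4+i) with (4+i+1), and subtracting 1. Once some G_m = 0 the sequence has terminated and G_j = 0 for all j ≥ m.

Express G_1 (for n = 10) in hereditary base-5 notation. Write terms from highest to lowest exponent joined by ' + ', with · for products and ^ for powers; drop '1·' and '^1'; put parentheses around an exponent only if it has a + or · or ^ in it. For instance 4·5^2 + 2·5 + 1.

2·5 + 1

10 —HB4→ 2·4 + 2 —bump→ 2·5 + 2 = 12 —(−1)→ 11
11 —HB5→ 2·5 + 1 —bump→ 2·6 + 1 = 13 —(−1)→ 12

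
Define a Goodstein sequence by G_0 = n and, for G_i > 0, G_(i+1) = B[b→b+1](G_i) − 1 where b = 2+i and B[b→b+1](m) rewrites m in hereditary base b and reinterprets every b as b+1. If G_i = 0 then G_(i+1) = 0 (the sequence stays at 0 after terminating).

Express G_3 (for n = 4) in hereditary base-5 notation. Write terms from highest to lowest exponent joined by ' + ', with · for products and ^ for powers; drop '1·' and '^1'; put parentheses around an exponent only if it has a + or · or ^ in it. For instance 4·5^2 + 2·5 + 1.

2·5^2 + 2·5

[0] 4 ≡ 2^2 (base 2). Lift 3: 27. −1: 26.
[1] 26 ≡ 2·3^2 + 2·3 + 2 (base 3). Lift 4: 42. −1: 41.
[2] 41 ≡ 2·4^2 + 2·4 + 1 (base 4). Lift 5: 61. −1: 60.
[3] 60 ≡ 2·5^2 + 2·5 (base 5). Lift 6: 84. −1: 83.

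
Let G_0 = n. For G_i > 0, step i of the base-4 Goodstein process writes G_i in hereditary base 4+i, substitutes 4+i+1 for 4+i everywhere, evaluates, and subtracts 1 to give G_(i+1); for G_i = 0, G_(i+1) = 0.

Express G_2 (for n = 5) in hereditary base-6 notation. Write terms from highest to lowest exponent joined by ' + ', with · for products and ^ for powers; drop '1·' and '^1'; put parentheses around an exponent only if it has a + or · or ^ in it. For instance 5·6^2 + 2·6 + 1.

5

G_0=5  [base 4] 4 + 1  →[4↦5]→  5 + 1 = 6  −1 ⇒ G_1=5
G_1=5  [base 5] 5  →[5↦6]→  6 = 6  −1 ⇒ G_2=5
G_2=5  [base 6] 5  →[6↦7]→  5 = 5  −1 ⇒ G_3=4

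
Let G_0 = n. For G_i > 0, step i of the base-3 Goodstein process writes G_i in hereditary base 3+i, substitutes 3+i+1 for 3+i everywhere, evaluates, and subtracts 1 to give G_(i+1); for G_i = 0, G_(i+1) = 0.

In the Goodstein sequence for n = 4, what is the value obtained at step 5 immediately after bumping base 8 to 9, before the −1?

1

[0] 4 ≡ 3 + 1 (base 3). Lift 4: 5. −1: 4.
[1] 4 ≡ 4 (base 4). Lift 5: 5. −1: 4.
[2] 4 ≡ 4 (base 5). Lift 6: 4. −1: 3.
[3] 3 ≡ 3 (base 6). Lift 7: 3. −1: 2.
[4] 2 ≡ 2 (base 7). Lift 8: 2. −1: 1.
[5] 1 ≡ 1 (base 8). Lift 9: 1. −1: 0.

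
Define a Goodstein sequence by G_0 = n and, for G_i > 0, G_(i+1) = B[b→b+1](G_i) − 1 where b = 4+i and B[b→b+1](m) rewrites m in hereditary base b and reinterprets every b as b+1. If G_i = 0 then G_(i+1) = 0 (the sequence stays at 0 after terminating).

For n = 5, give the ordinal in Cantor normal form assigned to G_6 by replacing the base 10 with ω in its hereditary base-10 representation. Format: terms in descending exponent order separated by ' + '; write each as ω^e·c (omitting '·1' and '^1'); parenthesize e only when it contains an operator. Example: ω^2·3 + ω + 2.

1

G_0 = 5. HB_4(5) = 4 + 1. Bump = 6. G_1 = 5.
G_1 = 5. HB_5(5) = 5. Bump = 6. G_2 = 5.
G_2 = 5. HB_6(5) = 5. Bump = 5. G_3 = 4.
G_3 = 4. HB_7(4) = 4. Bump = 4. G_4 = 3.
G_4 = 3. HB_8(3) = 3. Bump = 3. G_5 = 2.
G_5 = 2. HB_9(2) = 2. Bump = 2. G_6 = 1.
G_6 = 1. HB_10(1) = 1. Bump = 1. G_7 = 0.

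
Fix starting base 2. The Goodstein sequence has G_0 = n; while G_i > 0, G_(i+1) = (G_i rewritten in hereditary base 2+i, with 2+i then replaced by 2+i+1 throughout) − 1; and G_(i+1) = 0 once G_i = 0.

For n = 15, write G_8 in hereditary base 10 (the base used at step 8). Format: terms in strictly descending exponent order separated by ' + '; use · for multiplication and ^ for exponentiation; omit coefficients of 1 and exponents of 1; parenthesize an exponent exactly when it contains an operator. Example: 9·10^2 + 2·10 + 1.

15 —HB2→ 2^(2 + 1) + 2^2 + 2 + 1 —bump→ 3^(3 + 1) + 3^3 + 3 + 1 = 112 —(−1)→ 111
111 —HB3→ 3^(3 + 1) + 3^3 + 3 —bump→ 4^(4 + 1) + 4^4 + 4 = 1284 —(−1)→ 1283
1283 —HB4→ 4^(4 + 1) + 4^4 + 3 —bump→ 5^(5 + 1) + 5^5 + 3 = 18753 —(−1)→ 18752
18752 —HB5→ 5^(5 + 1) + 5^5 + 2 —bump→ 6^(6 + 1) + 6^6 + 2 = 326594 —(−1)→ 326593
326593 —HB6→ 6^(6 + 1) + 6^6 + 1 —bump→ 7^(7 + 1) + 7^7 + 1 = 6588345 —(−1)→ 6588344
6588344 —HB7→ 7^(7 + 1) + 7^7 —bump→ 8^(8 + 1) + 8^8 = 150994944 —(−1)→ 150994943
150994943 —HB8→ 8^(8 + 1) + 7·8^7 + 7·8^6 + 7·8^5 + 7·8^4 + 7·8^3 + 7·8^2 + 7·8 + 7 —bump→ 9^(9 + 1) + 7·9^7 + 7·9^6 + 7·9^5 + 7·9^4 + 7·9^3 + 7·9^2 + 7·9 + 7 = 3524450281 —(−1)→ 3524450280
3524450280 —HB9→ 9^(9 + 1) + 7·9^7 + 7·9^6 + 7·9^5 + 7·9^4 + 7·9^3 + 7·9^2 + 7·9 + 6 —bump→ 10^(10 + 1) + 7·10^7 + 7·10^6 + 7·10^5 + 7·10^4 + 7·10^3 + 7·10^2 + 7·10 + 6 = 100077777776 —(−1)→ 100077777775

10^(10 + 1) + 7·10^7 + 7·10^6 + 7·10^5 + 7·10^4 + 7·10^3 + 7·10^2 + 7·10 + 5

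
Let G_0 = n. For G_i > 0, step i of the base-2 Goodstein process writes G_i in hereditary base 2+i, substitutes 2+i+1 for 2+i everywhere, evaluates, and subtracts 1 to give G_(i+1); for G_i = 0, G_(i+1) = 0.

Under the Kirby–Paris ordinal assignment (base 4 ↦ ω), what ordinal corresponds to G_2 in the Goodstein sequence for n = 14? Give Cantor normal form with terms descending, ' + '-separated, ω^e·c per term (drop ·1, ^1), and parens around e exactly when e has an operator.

ω^(ω + 1) + ω^ω + 1

[0] 14 ≡ 2^(2 + 1) + 2^2 + 2 (base 2). Lift 3: 111. −1: 110.
[1] 110 ≡ 3^(3 + 1) + 3^3 + 2 (base 3). Lift 4: 1282. −1: 1281.
[2] 1281 ≡ 4^(4 + 1) + 4^4 + 1 (base 4). Lift 5: 18751. −1: 18750.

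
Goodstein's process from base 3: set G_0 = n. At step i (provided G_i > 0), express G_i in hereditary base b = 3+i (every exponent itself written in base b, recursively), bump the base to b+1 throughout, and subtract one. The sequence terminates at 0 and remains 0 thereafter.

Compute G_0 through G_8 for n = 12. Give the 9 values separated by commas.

step 0: 12 = 3^2 + 3; sub 4 for 3: 4^2 + 4; = 20; G_1 = 20−1 = 19
step 1: 19 = 4^2 + 3; sub 5 for 4: 5^2 + 3; = 28; G_2 = 28−1 = 27
step 2: 27 = 5^2 + 2; sub 6 for 5: 6^2 + 2; = 38; G_3 = 38−1 = 37
step 3: 37 = 6^2 + 1; sub 7 for 6: 7^2 + 1; = 50; G_4 = 50−1 = 49
step 4: 49 = 7^2; sub 8 for 7: 8^2; = 64; G_5 = 64−1 = 63
step 5: 63 = 7·8 + 7; sub 9 for 8: 7·9 + 7; = 70; G_6 = 70−1 = 69
step 6: 69 = 7·9 + 6; sub 10 for 9: 7·10 + 6; = 76; G_7 = 76−1 = 75
step 7: 75 = 7·10 + 5; sub 11 for 10: 7·11 + 5; = 82; G_8 = 82−1 = 81

12, 19, 27, 37, 49, 63, 69, 75, 81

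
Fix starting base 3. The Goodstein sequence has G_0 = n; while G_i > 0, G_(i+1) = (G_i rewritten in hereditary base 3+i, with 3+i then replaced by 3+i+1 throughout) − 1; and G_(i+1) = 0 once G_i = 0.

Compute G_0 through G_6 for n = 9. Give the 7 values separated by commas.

9, 15, 17, 19, 21, 23, 24

G_0=9  [base 3] 3^2  →[3↦4]→  4^2 = 16  −1 ⇒ G_1=15
G_1=15  [base 4] 3·4 + 3  →[4↦5]→  3·5 + 3 = 18  −1 ⇒ G_2=17
G_2=17  [base 5] 3·5 + 2  →[5↦6]→  3·6 + 2 = 20  −1 ⇒ G_3=19
G_3=19  [base 6] 3·6 + 1  →[6↦7]→  3·7 + 1 = 22  −1 ⇒ G_4=21
G_4=21  [base 7] 3·7  →[7↦8]→  3·8 = 24  −1 ⇒ G_5=23
G_5=23  [base 8] 2·8 + 7  →[8↦9]→  2·9 + 7 = 25  −1 ⇒ G_6=24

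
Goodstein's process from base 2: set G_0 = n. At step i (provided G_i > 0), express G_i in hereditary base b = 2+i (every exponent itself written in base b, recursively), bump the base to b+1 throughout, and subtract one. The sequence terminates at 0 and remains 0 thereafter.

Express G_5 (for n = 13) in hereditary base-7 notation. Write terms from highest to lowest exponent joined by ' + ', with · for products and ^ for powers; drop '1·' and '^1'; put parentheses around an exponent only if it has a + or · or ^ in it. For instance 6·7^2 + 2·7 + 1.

[0] 13 ≡ 2^(2 + 1) + 2^2 + 1 (base 2). Lift 3: 109. −1: 108.
[1] 108 ≡ 3^(3 + 1) + 3^3 (base 3). Lift 4: 1280. −1: 1279.
[2] 1279 ≡ 4^(4 + 1) + 3·4^3 + 3·4^2 + 3·4 + 3 (base 4). Lift 5: 16093. −1: 16092.
[3] 16092 ≡ 5^(5 + 1) + 3·5^3 + 3·5^2 + 3·5 + 2 (base 5). Lift 6: 280712. −1: 280711.
[4] 280711 ≡ 6^(6 + 1) + 3·6^3 + 3·6^2 + 3·6 + 1 (base 6). Lift 7: 5765999. −1: 5765998.
[5] 5765998 ≡ 7^(7 + 1) + 3·7^3 + 3·7^2 + 3·7 (base 7). Lift 8: 134219480. −1: 134219479.

7^(7 + 1) + 3·7^3 + 3·7^2 + 3·7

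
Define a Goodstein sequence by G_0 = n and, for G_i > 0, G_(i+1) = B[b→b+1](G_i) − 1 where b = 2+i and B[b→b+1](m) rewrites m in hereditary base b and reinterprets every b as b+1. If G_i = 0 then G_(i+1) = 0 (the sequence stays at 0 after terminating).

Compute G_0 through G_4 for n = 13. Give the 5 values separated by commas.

G_0=13  [base 2] 2^(2 + 1) + 2^2 + 1  →[2↦3]→  3^(3 + 1) + 3^3 + 1 = 109  −1 ⇒ G_1=108
G_1=108  [base 3] 3^(3 + 1) + 3^3  →[3↦4]→  4^(4 + 1) + 4^4 = 1280  −1 ⇒ G_2=1279
G_2=1279  [base 4] 4^(4 + 1) + 3·4^3 + 3·4^2 + 3·4 + 3  →[4↦5]→  5^(5 + 1) + 3·5^3 + 3·5^2 + 3·5 + 3 = 16093  −1 ⇒ G_3=16092
G_3=16092  [base 5] 5^(5 + 1) + 3·5^3 + 3·5^2 + 3·5 + 2  →[5↦6]→  6^(6 + 1) + 3·6^3 + 3·6^2 + 3·6 + 2 = 280712  −1 ⇒ G_4=280711

13, 108, 1279, 16092, 280711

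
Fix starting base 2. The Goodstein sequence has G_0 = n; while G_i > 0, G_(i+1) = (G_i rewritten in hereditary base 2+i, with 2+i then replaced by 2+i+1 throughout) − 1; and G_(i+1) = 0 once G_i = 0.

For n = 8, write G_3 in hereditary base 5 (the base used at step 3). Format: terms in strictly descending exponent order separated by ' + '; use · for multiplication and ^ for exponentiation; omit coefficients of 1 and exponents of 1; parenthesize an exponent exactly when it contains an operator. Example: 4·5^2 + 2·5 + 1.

step 0: 8 = 2^(2 + 1); sub 3 for 2: 3^(3 + 1); = 81; G_1 = 81−1 = 80
step 1: 80 = 2·3^3 + 2·3^2 + 2·3 + 2; sub 4 for 3: 2·4^4 + 2·4^2 + 2·4 + 2; = 554; G_2 = 554−1 = 553
step 2: 553 = 2·4^4 + 2·4^2 + 2·4 + 1; sub 5 for 4: 2·5^5 + 2·5^2 + 2·5 + 1; = 6311; G_3 = 6311−1 = 6310

2·5^5 + 2·5^2 + 2·5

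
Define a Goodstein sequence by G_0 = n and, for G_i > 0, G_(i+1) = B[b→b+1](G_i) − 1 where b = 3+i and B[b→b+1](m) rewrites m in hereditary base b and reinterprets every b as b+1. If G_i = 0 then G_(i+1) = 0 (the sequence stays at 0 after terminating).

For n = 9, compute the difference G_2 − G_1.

2

(0) 9|_3 = 3^2 ↦ 4^2|_4 = 16 ⇒ 15
(1) 15|_4 = 3·4 + 3 ↦ 3·5 + 3|_5 = 18 ⇒ 17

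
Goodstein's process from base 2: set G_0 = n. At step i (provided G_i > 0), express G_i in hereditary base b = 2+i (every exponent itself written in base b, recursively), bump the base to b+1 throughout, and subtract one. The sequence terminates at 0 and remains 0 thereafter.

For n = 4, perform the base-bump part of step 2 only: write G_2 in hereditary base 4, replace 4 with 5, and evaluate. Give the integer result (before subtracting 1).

(0) 4|_2 = 2^2 ↦ 3^3|_3 = 27 ⇒ 26
(1) 26|_3 = 2·3^2 + 2·3 + 2 ↦ 2·4^2 + 2·4 + 2|_4 = 42 ⇒ 41
(2) 41|_4 = 2·4^2 + 2·4 + 1 ↦ 2·5^2 + 2·5 + 1|_5 = 61 ⇒ 60

61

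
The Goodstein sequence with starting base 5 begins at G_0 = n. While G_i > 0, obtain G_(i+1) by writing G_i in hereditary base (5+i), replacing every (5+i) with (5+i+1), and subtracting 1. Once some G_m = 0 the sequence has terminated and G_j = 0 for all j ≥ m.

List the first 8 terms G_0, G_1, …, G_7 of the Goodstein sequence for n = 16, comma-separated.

16 —HB5→ 3·5 + 1 —bump→ 3·6 + 1 = 19 —(−1)→ 18
18 —HB6→ 3·6 —bump→ 3·7 = 21 —(−1)→ 20
20 —HB7→ 2·7 + 6 —bump→ 2·8 + 6 = 22 —(−1)→ 21
21 —HB8→ 2·8 + 5 —bump→ 2·9 + 5 = 23 —(−1)→ 22
22 —HB9→ 2·9 + 4 —bump→ 2·10 + 4 = 24 —(−1)→ 23
23 —HB10→ 2·10 + 3 —bump→ 2·11 + 3 = 25 —(−1)→ 24
24 —HB11→ 2·11 + 2 —bump→ 2·12 + 2 = 26 —(−1)→ 25

16, 18, 20, 21, 22, 23, 24, 25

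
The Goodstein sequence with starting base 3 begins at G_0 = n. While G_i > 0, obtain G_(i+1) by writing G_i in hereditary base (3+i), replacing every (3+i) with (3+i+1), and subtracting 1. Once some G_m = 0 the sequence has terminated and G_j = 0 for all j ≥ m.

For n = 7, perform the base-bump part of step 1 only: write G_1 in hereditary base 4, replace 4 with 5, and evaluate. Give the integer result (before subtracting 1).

10

7 —HB3→ 2·3 + 1 —bump→ 2·4 + 1 = 9 —(−1)→ 8
8 —HB4→ 2·4 —bump→ 2·5 = 10 —(−1)→ 9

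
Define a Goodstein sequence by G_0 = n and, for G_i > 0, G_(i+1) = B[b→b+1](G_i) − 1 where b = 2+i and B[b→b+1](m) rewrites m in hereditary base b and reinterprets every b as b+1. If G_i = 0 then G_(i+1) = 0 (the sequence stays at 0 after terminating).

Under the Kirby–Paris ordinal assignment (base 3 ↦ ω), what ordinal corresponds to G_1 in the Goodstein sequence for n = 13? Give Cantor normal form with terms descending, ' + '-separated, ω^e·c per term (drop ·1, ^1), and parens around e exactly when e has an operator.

step 0: 13 = 2^(2 + 1) + 2^2 + 1; sub 3 for 2: 3^(3 + 1) + 3^3 + 1; = 109; G_1 = 109−1 = 108
step 1: 108 = 3^(3 + 1) + 3^3; sub 4 for 3: 4^(4 + 1) + 4^4; = 1280; G_2 = 1280−1 = 1279

ω^(ω + 1) + ω^ω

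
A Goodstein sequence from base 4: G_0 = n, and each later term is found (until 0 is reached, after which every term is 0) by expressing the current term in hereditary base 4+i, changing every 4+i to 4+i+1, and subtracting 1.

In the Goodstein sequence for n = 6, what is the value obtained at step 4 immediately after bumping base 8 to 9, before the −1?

step 0: 6 = 4 + 2; sub 5 for 4: 5 + 2; = 7; G_1 = 7−1 = 6
step 1: 6 = 5 + 1; sub 6 for 5: 6 + 1; = 7; G_2 = 7−1 = 6
step 2: 6 = 6; sub 7 for 6: 7; = 7; G_3 = 7−1 = 6
step 3: 6 = 6; sub 8 for 7: 6; = 6; G_4 = 6−1 = 5

5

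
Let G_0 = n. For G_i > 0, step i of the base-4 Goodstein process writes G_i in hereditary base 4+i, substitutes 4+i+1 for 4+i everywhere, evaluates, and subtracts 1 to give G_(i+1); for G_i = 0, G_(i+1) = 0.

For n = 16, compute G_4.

[0] 16 ≡ 4^2 (base 4). Lift 5: 25. −1: 24.
[1] 24 ≡ 4·5 + 4 (base 5). Lift 6: 28. −1: 27.
[2] 27 ≡ 4·6 + 3 (base 6). Lift 7: 31. −1: 30.
[3] 30 ≡ 4·7 + 2 (base 7). Lift 8: 34. −1: 33.
[4] 33 ≡ 4·8 + 1 (base 8). Lift 9: 37. −1: 36.

33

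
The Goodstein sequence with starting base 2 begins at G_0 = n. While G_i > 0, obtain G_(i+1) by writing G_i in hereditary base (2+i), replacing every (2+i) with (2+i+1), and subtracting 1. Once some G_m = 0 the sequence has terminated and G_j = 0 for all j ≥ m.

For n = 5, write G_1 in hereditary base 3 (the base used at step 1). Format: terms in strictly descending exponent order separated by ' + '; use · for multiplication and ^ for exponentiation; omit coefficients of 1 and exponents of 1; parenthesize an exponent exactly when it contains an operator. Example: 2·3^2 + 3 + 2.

G_0=5  [base 2] 2^2 + 1  →[2↦3]→  3^3 + 1 = 28  −1 ⇒ G_1=27
G_1=27  [base 3] 3^3  →[3↦4]→  4^4 = 256  −1 ⇒ G_2=255

3^3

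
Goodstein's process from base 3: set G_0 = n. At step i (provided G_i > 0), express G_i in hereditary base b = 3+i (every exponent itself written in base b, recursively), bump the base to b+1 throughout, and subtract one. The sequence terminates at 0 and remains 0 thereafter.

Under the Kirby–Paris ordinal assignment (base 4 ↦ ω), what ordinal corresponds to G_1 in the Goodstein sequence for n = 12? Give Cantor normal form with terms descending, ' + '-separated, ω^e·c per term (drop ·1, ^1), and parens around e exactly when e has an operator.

[0] 12 ≡ 3^2 + 3 (base 3). Lift 4: 20. −1: 19.
[1] 19 ≡ 4^2 + 3 (base 4). Lift 5: 28. −1: 27.

ω^2 + 3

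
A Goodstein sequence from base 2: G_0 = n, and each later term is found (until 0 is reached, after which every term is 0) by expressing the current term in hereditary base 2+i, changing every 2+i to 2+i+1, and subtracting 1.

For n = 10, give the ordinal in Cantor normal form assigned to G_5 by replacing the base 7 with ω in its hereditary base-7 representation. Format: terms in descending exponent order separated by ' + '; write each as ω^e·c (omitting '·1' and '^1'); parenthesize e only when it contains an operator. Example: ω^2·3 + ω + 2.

G_0 = 10. HB_2(10) = 2^(2 + 1) + 2. Bump = 84. G_1 = 83.
G_1 = 83. HB_3(83) = 3^(3 + 1) + 2. Bump = 1026. G_2 = 1025.
G_2 = 1025. HB_4(1025) = 4^(4 + 1) + 1. Bump = 15626. G_3 = 15625.
G_3 = 15625. HB_5(15625) = 5^(5 + 1). Bump = 279936. G_4 = 279935.
G_4 = 279935. HB_6(279935) = 5·6^6 + 5·6^5 + 5·6^4 + 5·6^3 + 5·6^2 + 5·6 + 5. Bump = 4215755. G_5 = 4215754.

ω^ω·5 + ω^5·5 + ω^4·5 + ω^3·5 + ω^2·5 + ω·5 + 4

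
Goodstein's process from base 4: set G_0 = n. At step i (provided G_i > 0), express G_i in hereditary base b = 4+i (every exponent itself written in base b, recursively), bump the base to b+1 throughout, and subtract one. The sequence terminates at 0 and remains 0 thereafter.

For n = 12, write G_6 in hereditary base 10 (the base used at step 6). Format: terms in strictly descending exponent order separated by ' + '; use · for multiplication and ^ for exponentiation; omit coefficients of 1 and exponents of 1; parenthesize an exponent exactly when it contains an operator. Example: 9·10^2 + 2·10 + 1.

10 + 9

step 0: 12 = 3·4; sub 5 for 4: 3·5; = 15; G_1 = 15−1 = 14
step 1: 14 = 2·5 + 4; sub 6 for 5: 2·6 + 4; = 16; G_2 = 16−1 = 15
step 2: 15 = 2·6 + 3; sub 7 for 6: 2·7 + 3; = 17; G_3 = 17−1 = 16
step 3: 16 = 2·7 + 2; sub 8 for 7: 2·8 + 2; = 18; G_4 = 18−1 = 17
step 4: 17 = 2·8 + 1; sub 9 for 8: 2·9 + 1; = 19; G_5 = 19−1 = 18
step 5: 18 = 2·9; sub 10 for 9: 2·10; = 20; G_6 = 20−1 = 19
step 6: 19 = 10 + 9; sub 11 for 10: 11 + 9; = 20; G_7 = 20−1 = 19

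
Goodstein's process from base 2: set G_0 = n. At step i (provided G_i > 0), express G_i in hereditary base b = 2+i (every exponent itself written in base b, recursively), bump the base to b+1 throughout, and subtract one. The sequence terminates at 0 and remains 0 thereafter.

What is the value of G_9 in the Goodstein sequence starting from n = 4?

[0] 4 ≡ 2^2 (base 2). Lift 3: 27. −1: 26.
[1] 26 ≡ 2·3^2 + 2·3 + 2 (base 3). Lift 4: 42. −1: 41.
[2] 41 ≡ 2·4^2 + 2·4 + 1 (base 4). Lift 5: 61. −1: 60.
[3] 60 ≡ 2·5^2 + 2·5 (base 5). Lift 6: 84. −1: 83.
[4] 83 ≡ 2·6^2 + 6 + 5 (base 6). Lift 7: 110. −1: 109.
[5] 109 ≡ 2·7^2 + 7 + 4 (base 7). Lift 8: 140. −1: 139.
[6] 139 ≡ 2·8^2 + 8 + 3 (base 8). Lift 9: 174. −1: 173.
[7] 173 ≡ 2·9^2 + 9 + 2 (base 9). Lift 10: 212. −1: 211.
[8] 211 ≡ 2·10^2 + 10 + 1 (base 10). Lift 11: 254. −1: 253.

253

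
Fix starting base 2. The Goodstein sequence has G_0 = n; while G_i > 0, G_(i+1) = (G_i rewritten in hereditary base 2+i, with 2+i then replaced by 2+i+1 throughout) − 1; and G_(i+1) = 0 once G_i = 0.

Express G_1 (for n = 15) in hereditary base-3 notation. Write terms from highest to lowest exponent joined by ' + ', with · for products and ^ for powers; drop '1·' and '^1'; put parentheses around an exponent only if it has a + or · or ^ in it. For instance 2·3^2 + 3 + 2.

3^(3 + 1) + 3^3 + 3

15 —HB2→ 2^(2 + 1) + 2^2 + 2 + 1 —bump→ 3^(3 + 1) + 3^3 + 3 + 1 = 112 —(−1)→ 111
111 —HB3→ 3^(3 + 1) + 3^3 + 3 —bump→ 4^(4 + 1) + 4^4 + 4 = 1284 —(−1)→ 1283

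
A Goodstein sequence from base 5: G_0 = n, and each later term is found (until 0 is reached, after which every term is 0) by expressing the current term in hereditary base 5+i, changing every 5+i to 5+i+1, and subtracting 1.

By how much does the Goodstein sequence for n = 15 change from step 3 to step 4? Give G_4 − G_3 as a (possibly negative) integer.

1

(0) 15|_5 = 3·5 ↦ 3·6|_6 = 18 ⇒ 17
(1) 17|_6 = 2·6 + 5 ↦ 2·7 + 5|_7 = 19 ⇒ 18
(2) 18|_7 = 2·7 + 4 ↦ 2·8 + 4|_8 = 20 ⇒ 19
(3) 19|_8 = 2·8 + 3 ↦ 2·9 + 3|_9 = 21 ⇒ 20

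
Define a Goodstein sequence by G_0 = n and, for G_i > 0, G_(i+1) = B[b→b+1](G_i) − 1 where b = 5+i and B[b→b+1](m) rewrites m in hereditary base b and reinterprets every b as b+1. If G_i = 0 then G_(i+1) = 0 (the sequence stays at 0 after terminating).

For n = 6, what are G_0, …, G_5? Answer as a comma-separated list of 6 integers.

6 —HB5→ 5 + 1 —bump→ 6 + 1 = 7 —(−1)→ 6
6 —HB6→ 6 —bump→ 7 = 7 —(−1)→ 6
6 —HB7→ 6 —bump→ 6 = 6 —(−1)→ 5
5 —HB8→ 5 —bump→ 5 = 5 —(−1)→ 4
4 —HB9→ 4 —bump→ 4 = 4 —(−1)→ 3

6, 6, 6, 5, 4, 3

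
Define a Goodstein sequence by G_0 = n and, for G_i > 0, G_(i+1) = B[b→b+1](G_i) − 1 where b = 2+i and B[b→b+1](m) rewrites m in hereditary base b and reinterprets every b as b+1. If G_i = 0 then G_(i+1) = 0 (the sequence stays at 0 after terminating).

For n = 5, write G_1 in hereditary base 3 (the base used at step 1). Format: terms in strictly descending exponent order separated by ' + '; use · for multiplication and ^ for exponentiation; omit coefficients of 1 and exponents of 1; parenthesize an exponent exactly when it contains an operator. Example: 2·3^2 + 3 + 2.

(0) 5|_2 = 2^2 + 1 ↦ 3^3 + 1|_3 = 28 ⇒ 27
(1) 27|_3 = 3^3 ↦ 4^4|_4 = 256 ⇒ 255

3^3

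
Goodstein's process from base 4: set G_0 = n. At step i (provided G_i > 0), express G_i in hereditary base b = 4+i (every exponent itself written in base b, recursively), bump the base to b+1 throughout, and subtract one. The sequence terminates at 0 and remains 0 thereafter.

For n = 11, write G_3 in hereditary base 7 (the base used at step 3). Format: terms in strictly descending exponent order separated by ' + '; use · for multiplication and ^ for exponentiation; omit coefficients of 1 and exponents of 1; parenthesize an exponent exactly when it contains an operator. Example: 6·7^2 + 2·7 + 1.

2·7

base 4: 11 = 2·4 + 3; at 5: 2·5 + 3 = 13; next = 12
base 5: 12 = 2·5 + 2; at 6: 2·6 + 2 = 14; next = 13
base 6: 13 = 2·6 + 1; at 7: 2·7 + 1 = 15; next = 14
base 7: 14 = 2·7; at 8: 2·8 = 16; next = 15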